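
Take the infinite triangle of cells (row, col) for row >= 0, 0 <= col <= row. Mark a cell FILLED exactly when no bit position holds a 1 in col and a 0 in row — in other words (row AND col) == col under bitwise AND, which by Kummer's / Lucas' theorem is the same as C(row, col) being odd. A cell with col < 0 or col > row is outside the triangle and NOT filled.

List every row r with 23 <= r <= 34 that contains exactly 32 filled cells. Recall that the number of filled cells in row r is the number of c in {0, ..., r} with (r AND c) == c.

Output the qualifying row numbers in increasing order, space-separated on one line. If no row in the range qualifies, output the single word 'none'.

Answer: 31

Derivation:
Row r has 2^popcount(r) filled cells, so we need popcount(r) = log2(32) = 5.
Scan r = 23..34 and keep those with exactly 5 one-bits:
r=23=10111 popcount=4 -> skip
r=24=11000 popcount=2 -> skip
r=25=11001 popcount=3 -> skip
r=26=11010 popcount=3 -> skip
r=27=11011 popcount=4 -> skip
r=28=11100 popcount=3 -> skip
r=29=11101 popcount=4 -> skip
r=30=11110 popcount=4 -> skip
r=31=11111 popcount=5 -> KEEP
r=32=100000 popcount=1 -> skip
r=33=100001 popcount=2 -> skip
r=34=100010 popcount=2 -> skip
Kept rows: 31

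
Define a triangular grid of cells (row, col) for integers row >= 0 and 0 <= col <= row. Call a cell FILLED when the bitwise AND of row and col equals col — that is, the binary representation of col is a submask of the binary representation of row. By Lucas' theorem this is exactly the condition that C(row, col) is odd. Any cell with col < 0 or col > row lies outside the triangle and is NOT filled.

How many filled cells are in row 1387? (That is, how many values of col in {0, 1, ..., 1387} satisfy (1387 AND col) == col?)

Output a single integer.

Answer: 128

Derivation:
1387 in binary = 10101101011
popcount(1387) = number of 1-bits in 10101101011 = 7
A col c satisfies (1387 AND c) == c iff every set bit of c is also set in 1387; each of the 7 set bits of 1387 can independently be on or off in c.
count = 2^7 = 128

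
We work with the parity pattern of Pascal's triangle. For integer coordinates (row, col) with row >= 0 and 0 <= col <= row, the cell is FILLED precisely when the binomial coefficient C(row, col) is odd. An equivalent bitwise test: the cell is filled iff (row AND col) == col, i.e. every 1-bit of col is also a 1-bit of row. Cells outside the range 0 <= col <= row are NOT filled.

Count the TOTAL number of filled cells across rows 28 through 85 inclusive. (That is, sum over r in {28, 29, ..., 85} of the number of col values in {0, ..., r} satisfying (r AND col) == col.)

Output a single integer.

Answer: 780

Derivation:
r28=11100 pc3: +8 =8
r29=11101 pc4: +16 =24
r30=11110 pc4: +16 =40
r31=11111 pc5: +32 =72
r32=100000 pc1: +2 =74
r33=100001 pc2: +4 =78
r34=100010 pc2: +4 =82
r35=100011 pc3: +8 =90
r36=100100 pc2: +4 =94
r37=100101 pc3: +8 =102
r38=100110 pc3: +8 =110
r39=100111 pc4: +16 =126
r40=101000 pc2: +4 =130
r41=101001 pc3: +8 =138
r42=101010 pc3: +8 =146
r43=101011 pc4: +16 =162
r44=101100 pc3: +8 =170
r45=101101 pc4: +16 =186
r46=101110 pc4: +16 =202
r47=101111 pc5: +32 =234
r48=110000 pc2: +4 =238
r49=110001 pc3: +8 =246
r50=110010 pc3: +8 =254
r51=110011 pc4: +16 =270
r52=110100 pc3: +8 =278
r53=110101 pc4: +16 =294
r54=110110 pc4: +16 =310
r55=110111 pc5: +32 =342
r56=111000 pc3: +8 =350
r57=111001 pc4: +16 =366
r58=111010 pc4: +16 =382
r59=111011 pc5: +32 =414
r60=111100 pc4: +16 =430
r61=111101 pc5: +32 =462
r62=111110 pc5: +32 =494
r63=111111 pc6: +64 =558
r64=1000000 pc1: +2 =560
r65=1000001 pc2: +4 =564
r66=1000010 pc2: +4 =568
r67=1000011 pc3: +8 =576
r68=1000100 pc2: +4 =580
r69=1000101 pc3: +8 =588
r70=1000110 pc3: +8 =596
r71=1000111 pc4: +16 =612
r72=1001000 pc2: +4 =616
r73=1001001 pc3: +8 =624
r74=1001010 pc3: +8 =632
r75=1001011 pc4: +16 =648
r76=1001100 pc3: +8 =656
r77=1001101 pc4: +16 =672
r78=1001110 pc4: +16 =688
r79=1001111 pc5: +32 =720
r80=1010000 pc2: +4 =724
r81=1010001 pc3: +8 =732
r82=1010010 pc3: +8 =740
r83=1010011 pc4: +16 =756
r84=1010100 pc3: +8 =764
r85=1010101 pc4: +16 =780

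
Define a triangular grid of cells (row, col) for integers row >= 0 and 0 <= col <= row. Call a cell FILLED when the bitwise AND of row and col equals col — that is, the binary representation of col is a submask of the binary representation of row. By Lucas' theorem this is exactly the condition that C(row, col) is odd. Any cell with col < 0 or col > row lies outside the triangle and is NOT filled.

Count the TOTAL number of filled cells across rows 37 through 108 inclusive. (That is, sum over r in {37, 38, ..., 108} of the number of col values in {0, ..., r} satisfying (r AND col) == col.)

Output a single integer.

r37=100101 pc3: +8 =8
r38=100110 pc3: +8 =16
r39=100111 pc4: +16 =32
r40=101000 pc2: +4 =36
r41=101001 pc3: +8 =44
r42=101010 pc3: +8 =52
r43=101011 pc4: +16 =68
r44=101100 pc3: +8 =76
r45=101101 pc4: +16 =92
r46=101110 pc4: +16 =108
r47=101111 pc5: +32 =140
r48=110000 pc2: +4 =144
r49=110001 pc3: +8 =152
r50=110010 pc3: +8 =160
r51=110011 pc4: +16 =176
r52=110100 pc3: +8 =184
r53=110101 pc4: +16 =200
r54=110110 pc4: +16 =216
r55=110111 pc5: +32 =248
r56=111000 pc3: +8 =256
r57=111001 pc4: +16 =272
r58=111010 pc4: +16 =288
r59=111011 pc5: +32 =320
r60=111100 pc4: +16 =336
r61=111101 pc5: +32 =368
r62=111110 pc5: +32 =400
r63=111111 pc6: +64 =464
r64=1000000 pc1: +2 =466
r65=1000001 pc2: +4 =470
r66=1000010 pc2: +4 =474
r67=1000011 pc3: +8 =482
r68=1000100 pc2: +4 =486
r69=1000101 pc3: +8 =494
r70=1000110 pc3: +8 =502
r71=1000111 pc4: +16 =518
r72=1001000 pc2: +4 =522
r73=1001001 pc3: +8 =530
r74=1001010 pc3: +8 =538
r75=1001011 pc4: +16 =554
r76=1001100 pc3: +8 =562
r77=1001101 pc4: +16 =578
r78=1001110 pc4: +16 =594
r79=1001111 pc5: +32 =626
r80=1010000 pc2: +4 =630
r81=1010001 pc3: +8 =638
r82=1010010 pc3: +8 =646
r83=1010011 pc4: +16 =662
r84=1010100 pc3: +8 =670
r85=1010101 pc4: +16 =686
r86=1010110 pc4: +16 =702
r87=1010111 pc5: +32 =734
r88=1011000 pc3: +8 =742
r89=1011001 pc4: +16 =758
r90=1011010 pc4: +16 =774
r91=1011011 pc5: +32 =806
r92=1011100 pc4: +16 =822
r93=1011101 pc5: +32 =854
r94=1011110 pc5: +32 =886
r95=1011111 pc6: +64 =950
r96=1100000 pc2: +4 =954
r97=1100001 pc3: +8 =962
r98=1100010 pc3: +8 =970
r99=1100011 pc4: +16 =986
r100=1100100 pc3: +8 =994
r101=1100101 pc4: +16 =1010
r102=1100110 pc4: +16 =1026
r103=1100111 pc5: +32 =1058
r104=1101000 pc3: +8 =1066
r105=1101001 pc4: +16 =1082
r106=1101010 pc4: +16 =1098
r107=1101011 pc5: +32 =1130
r108=1101100 pc4: +16 =1146

Answer: 1146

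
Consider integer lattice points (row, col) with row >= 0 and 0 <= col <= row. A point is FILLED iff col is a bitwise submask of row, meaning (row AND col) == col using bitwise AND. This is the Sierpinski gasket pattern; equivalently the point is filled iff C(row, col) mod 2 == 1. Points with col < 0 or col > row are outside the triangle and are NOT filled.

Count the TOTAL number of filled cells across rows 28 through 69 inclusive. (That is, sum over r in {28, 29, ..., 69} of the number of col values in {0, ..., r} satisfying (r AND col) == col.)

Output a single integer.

r28=11100 pc3: +8 =8
r29=11101 pc4: +16 =24
r30=11110 pc4: +16 =40
r31=11111 pc5: +32 =72
r32=100000 pc1: +2 =74
r33=100001 pc2: +4 =78
r34=100010 pc2: +4 =82
r35=100011 pc3: +8 =90
r36=100100 pc2: +4 =94
r37=100101 pc3: +8 =102
r38=100110 pc3: +8 =110
r39=100111 pc4: +16 =126
r40=101000 pc2: +4 =130
r41=101001 pc3: +8 =138
r42=101010 pc3: +8 =146
r43=101011 pc4: +16 =162
r44=101100 pc3: +8 =170
r45=101101 pc4: +16 =186
r46=101110 pc4: +16 =202
r47=101111 pc5: +32 =234
r48=110000 pc2: +4 =238
r49=110001 pc3: +8 =246
r50=110010 pc3: +8 =254
r51=110011 pc4: +16 =270
r52=110100 pc3: +8 =278
r53=110101 pc4: +16 =294
r54=110110 pc4: +16 =310
r55=110111 pc5: +32 =342
r56=111000 pc3: +8 =350
r57=111001 pc4: +16 =366
r58=111010 pc4: +16 =382
r59=111011 pc5: +32 =414
r60=111100 pc4: +16 =430
r61=111101 pc5: +32 =462
r62=111110 pc5: +32 =494
r63=111111 pc6: +64 =558
r64=1000000 pc1: +2 =560
r65=1000001 pc2: +4 =564
r66=1000010 pc2: +4 =568
r67=1000011 pc3: +8 =576
r68=1000100 pc2: +4 =580
r69=1000101 pc3: +8 =588

Answer: 588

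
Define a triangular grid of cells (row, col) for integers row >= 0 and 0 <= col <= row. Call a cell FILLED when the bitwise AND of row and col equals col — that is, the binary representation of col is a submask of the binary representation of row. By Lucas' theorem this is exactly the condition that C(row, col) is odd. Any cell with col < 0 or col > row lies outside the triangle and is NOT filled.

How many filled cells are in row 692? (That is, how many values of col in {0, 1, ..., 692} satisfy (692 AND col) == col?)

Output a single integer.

692 in binary = 1010110100
popcount(692) = number of 1-bits in 1010110100 = 5
A col c satisfies (692 AND c) == c iff every set bit of c is also set in 692; each of the 5 set bits of 692 can independently be on or off in c.
count = 2^5 = 32

Answer: 32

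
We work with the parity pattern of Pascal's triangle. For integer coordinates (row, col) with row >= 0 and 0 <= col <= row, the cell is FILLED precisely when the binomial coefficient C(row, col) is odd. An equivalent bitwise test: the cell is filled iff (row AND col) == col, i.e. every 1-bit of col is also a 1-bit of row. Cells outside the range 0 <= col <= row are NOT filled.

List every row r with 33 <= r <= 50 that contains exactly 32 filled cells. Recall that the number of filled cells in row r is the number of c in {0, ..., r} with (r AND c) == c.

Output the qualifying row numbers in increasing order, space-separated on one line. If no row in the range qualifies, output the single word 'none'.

Answer: 47

Derivation:
Row r has 2^popcount(r) filled cells, so we need popcount(r) = log2(32) = 5.
Scan r = 33..50 and keep those with exactly 5 one-bits:
r=33=100001 popcount=2 -> skip
r=34=100010 popcount=2 -> skip
r=35=100011 popcount=3 -> skip
r=36=100100 popcount=2 -> skip
r=37=100101 popcount=3 -> skip
r=38=100110 popcount=3 -> skip
r=39=100111 popcount=4 -> skip
r=40=101000 popcount=2 -> skip
r=41=101001 popcount=3 -> skip
r=42=101010 popcount=3 -> skip
r=43=101011 popcount=4 -> skip
r=44=101100 popcount=3 -> skip
r=45=101101 popcount=4 -> skip
r=46=101110 popcount=4 -> skip
r=47=101111 popcount=5 -> KEEP
r=48=110000 popcount=2 -> skip
r=49=110001 popcount=3 -> skip
r=50=110010 popcount=3 -> skip
Kept rows: 47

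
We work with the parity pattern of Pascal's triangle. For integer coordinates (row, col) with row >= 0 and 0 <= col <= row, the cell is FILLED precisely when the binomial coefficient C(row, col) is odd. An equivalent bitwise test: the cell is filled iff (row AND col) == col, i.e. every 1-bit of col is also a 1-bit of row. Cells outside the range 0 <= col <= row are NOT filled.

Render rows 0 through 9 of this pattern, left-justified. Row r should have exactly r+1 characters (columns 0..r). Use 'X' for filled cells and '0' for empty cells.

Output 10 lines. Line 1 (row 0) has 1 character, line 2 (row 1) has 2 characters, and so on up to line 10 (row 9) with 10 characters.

r0=0: X
r1=1: XX
r2=10: X0X
r3=11: XXXX
r4=100: X000X
r5=101: XX00XX
r6=110: X0X0X0X
r7=111: XXXXXXXX
r8=1000: X0000000X
r9=1001: XX000000XX

Answer: X
XX
X0X
XXXX
X000X
XX00XX
X0X0X0X
XXXXXXXX
X0000000X
XX000000XX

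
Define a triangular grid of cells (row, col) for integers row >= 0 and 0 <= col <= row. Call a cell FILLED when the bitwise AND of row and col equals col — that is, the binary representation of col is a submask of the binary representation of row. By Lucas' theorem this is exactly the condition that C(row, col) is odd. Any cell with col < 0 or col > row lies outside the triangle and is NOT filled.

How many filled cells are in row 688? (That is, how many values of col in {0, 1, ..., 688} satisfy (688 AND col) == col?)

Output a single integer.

Answer: 16

Derivation:
688 in binary = 1010110000
popcount(688) = number of 1-bits in 1010110000 = 4
A col c satisfies (688 AND c) == c iff every set bit of c is also set in 688; each of the 4 set bits of 688 can independently be on or off in c.
count = 2^4 = 16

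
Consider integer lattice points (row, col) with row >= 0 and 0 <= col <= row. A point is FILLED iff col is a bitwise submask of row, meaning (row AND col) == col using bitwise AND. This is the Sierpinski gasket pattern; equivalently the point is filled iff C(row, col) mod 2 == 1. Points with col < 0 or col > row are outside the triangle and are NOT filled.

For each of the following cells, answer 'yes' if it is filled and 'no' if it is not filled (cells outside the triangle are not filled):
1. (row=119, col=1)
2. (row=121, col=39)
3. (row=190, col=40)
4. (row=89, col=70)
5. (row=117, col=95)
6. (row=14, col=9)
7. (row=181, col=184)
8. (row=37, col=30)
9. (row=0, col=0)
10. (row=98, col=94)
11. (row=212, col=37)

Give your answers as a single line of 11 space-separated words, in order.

(119,1): row=0b1110111, col=0b1, row AND col = 0b1 = 1; 1 == 1 -> filled
(121,39): row=0b1111001, col=0b100111, row AND col = 0b100001 = 33; 33 != 39 -> empty
(190,40): row=0b10111110, col=0b101000, row AND col = 0b101000 = 40; 40 == 40 -> filled
(89,70): row=0b1011001, col=0b1000110, row AND col = 0b1000000 = 64; 64 != 70 -> empty
(117,95): row=0b1110101, col=0b1011111, row AND col = 0b1010101 = 85; 85 != 95 -> empty
(14,9): row=0b1110, col=0b1001, row AND col = 0b1000 = 8; 8 != 9 -> empty
(181,184): col outside [0, 181] -> not filled
(37,30): row=0b100101, col=0b11110, row AND col = 0b100 = 4; 4 != 30 -> empty
(0,0): row=0b0, col=0b0, row AND col = 0b0 = 0; 0 == 0 -> filled
(98,94): row=0b1100010, col=0b1011110, row AND col = 0b1000010 = 66; 66 != 94 -> empty
(212,37): row=0b11010100, col=0b100101, row AND col = 0b100 = 4; 4 != 37 -> empty

Answer: yes no yes no no no no no yes no no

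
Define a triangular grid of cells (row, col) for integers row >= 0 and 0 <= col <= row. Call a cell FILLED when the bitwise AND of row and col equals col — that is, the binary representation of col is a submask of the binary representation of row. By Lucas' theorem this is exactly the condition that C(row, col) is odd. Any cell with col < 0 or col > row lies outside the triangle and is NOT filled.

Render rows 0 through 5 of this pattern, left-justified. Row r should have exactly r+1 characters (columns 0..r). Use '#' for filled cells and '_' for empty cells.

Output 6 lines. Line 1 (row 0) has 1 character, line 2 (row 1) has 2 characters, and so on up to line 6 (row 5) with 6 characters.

r0=0: #
r1=1: ##
r2=10: #_#
r3=11: ####
r4=100: #___#
r5=101: ##__##

Answer: #
##
#_#
####
#___#
##__##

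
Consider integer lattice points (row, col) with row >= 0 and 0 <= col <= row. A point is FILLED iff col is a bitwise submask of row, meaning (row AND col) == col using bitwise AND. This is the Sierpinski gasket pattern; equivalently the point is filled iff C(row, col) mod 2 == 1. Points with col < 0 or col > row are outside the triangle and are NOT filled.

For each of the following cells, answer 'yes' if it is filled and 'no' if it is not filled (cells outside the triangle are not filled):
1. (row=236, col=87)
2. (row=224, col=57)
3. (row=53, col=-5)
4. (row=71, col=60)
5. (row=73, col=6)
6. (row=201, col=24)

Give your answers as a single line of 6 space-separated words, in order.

(236,87): row=0b11101100, col=0b1010111, row AND col = 0b1000100 = 68; 68 != 87 -> empty
(224,57): row=0b11100000, col=0b111001, row AND col = 0b100000 = 32; 32 != 57 -> empty
(53,-5): col outside [0, 53] -> not filled
(71,60): row=0b1000111, col=0b111100, row AND col = 0b100 = 4; 4 != 60 -> empty
(73,6): row=0b1001001, col=0b110, row AND col = 0b0 = 0; 0 != 6 -> empty
(201,24): row=0b11001001, col=0b11000, row AND col = 0b1000 = 8; 8 != 24 -> empty

Answer: no no no no no no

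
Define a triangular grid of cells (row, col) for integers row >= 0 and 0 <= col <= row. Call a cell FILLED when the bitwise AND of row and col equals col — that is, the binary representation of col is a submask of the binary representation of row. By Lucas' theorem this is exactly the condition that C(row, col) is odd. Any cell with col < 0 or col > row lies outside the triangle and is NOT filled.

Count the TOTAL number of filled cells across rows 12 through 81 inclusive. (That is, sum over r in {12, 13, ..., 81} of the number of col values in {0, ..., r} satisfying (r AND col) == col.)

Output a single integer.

Answer: 858

Derivation:
r12=1100 pc2: +4 =4
r13=1101 pc3: +8 =12
r14=1110 pc3: +8 =20
r15=1111 pc4: +16 =36
r16=10000 pc1: +2 =38
r17=10001 pc2: +4 =42
r18=10010 pc2: +4 =46
r19=10011 pc3: +8 =54
r20=10100 pc2: +4 =58
r21=10101 pc3: +8 =66
r22=10110 pc3: +8 =74
r23=10111 pc4: +16 =90
r24=11000 pc2: +4 =94
r25=11001 pc3: +8 =102
r26=11010 pc3: +8 =110
r27=11011 pc4: +16 =126
r28=11100 pc3: +8 =134
r29=11101 pc4: +16 =150
r30=11110 pc4: +16 =166
r31=11111 pc5: +32 =198
r32=100000 pc1: +2 =200
r33=100001 pc2: +4 =204
r34=100010 pc2: +4 =208
r35=100011 pc3: +8 =216
r36=100100 pc2: +4 =220
r37=100101 pc3: +8 =228
r38=100110 pc3: +8 =236
r39=100111 pc4: +16 =252
r40=101000 pc2: +4 =256
r41=101001 pc3: +8 =264
r42=101010 pc3: +8 =272
r43=101011 pc4: +16 =288
r44=101100 pc3: +8 =296
r45=101101 pc4: +16 =312
r46=101110 pc4: +16 =328
r47=101111 pc5: +32 =360
r48=110000 pc2: +4 =364
r49=110001 pc3: +8 =372
r50=110010 pc3: +8 =380
r51=110011 pc4: +16 =396
r52=110100 pc3: +8 =404
r53=110101 pc4: +16 =420
r54=110110 pc4: +16 =436
r55=110111 pc5: +32 =468
r56=111000 pc3: +8 =476
r57=111001 pc4: +16 =492
r58=111010 pc4: +16 =508
r59=111011 pc5: +32 =540
r60=111100 pc4: +16 =556
r61=111101 pc5: +32 =588
r62=111110 pc5: +32 =620
r63=111111 pc6: +64 =684
r64=1000000 pc1: +2 =686
r65=1000001 pc2: +4 =690
r66=1000010 pc2: +4 =694
r67=1000011 pc3: +8 =702
r68=1000100 pc2: +4 =706
r69=1000101 pc3: +8 =714
r70=1000110 pc3: +8 =722
r71=1000111 pc4: +16 =738
r72=1001000 pc2: +4 =742
r73=1001001 pc3: +8 =750
r74=1001010 pc3: +8 =758
r75=1001011 pc4: +16 =774
r76=1001100 pc3: +8 =782
r77=1001101 pc4: +16 =798
r78=1001110 pc4: +16 =814
r79=1001111 pc5: +32 =846
r80=1010000 pc2: +4 =850
r81=1010001 pc3: +8 =858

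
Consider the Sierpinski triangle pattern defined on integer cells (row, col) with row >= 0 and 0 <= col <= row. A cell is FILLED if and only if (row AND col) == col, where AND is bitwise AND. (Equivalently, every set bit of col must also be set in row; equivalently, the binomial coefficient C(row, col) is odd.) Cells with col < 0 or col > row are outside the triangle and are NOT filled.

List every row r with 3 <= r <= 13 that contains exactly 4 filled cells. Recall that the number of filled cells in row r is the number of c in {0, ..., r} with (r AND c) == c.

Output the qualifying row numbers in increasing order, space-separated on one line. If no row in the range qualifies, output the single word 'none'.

Row r has 2^popcount(r) filled cells, so we need popcount(r) = log2(4) = 2.
Scan r = 3..13 and keep those with exactly 2 one-bits:
r=3=11 popcount=2 -> KEEP
r=4=100 popcount=1 -> skip
r=5=101 popcount=2 -> KEEP
r=6=110 popcount=2 -> KEEP
r=7=111 popcount=3 -> skip
r=8=1000 popcount=1 -> skip
r=9=1001 popcount=2 -> KEEP
r=10=1010 popcount=2 -> KEEP
r=11=1011 popcount=3 -> skip
r=12=1100 popcount=2 -> KEEP
r=13=1101 popcount=3 -> skip
Kept rows: 3 5 6 9 10 12

Answer: 3 5 6 9 10 12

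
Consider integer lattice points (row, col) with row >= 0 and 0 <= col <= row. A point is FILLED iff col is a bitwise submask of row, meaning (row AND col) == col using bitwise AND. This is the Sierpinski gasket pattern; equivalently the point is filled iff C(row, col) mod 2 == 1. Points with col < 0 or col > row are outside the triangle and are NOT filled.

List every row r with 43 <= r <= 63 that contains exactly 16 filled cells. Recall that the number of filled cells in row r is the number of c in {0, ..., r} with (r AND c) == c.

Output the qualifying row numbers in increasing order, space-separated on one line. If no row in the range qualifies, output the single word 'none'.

Answer: 43 45 46 51 53 54 57 58 60

Derivation:
Row r has 2^popcount(r) filled cells, so we need popcount(r) = log2(16) = 4.
Scan r = 43..63 and keep those with exactly 4 one-bits:
r=43=101011 popcount=4 -> KEEP
r=44=101100 popcount=3 -> skip
r=45=101101 popcount=4 -> KEEP
r=46=101110 popcount=4 -> KEEP
r=47=101111 popcount=5 -> skip
r=48=110000 popcount=2 -> skip
r=49=110001 popcount=3 -> skip
r=50=110010 popcount=3 -> skip
r=51=110011 popcount=4 -> KEEP
r=52=110100 popcount=3 -> skip
r=53=110101 popcount=4 -> KEEP
r=54=110110 popcount=4 -> KEEP
r=55=110111 popcount=5 -> skip
r=56=111000 popcount=3 -> skip
r=57=111001 popcount=4 -> KEEP
r=58=111010 popcount=4 -> KEEP
r=59=111011 popcount=5 -> skip
r=60=111100 popcount=4 -> KEEP
r=61=111101 popcount=5 -> skip
r=62=111110 popcount=5 -> skip
r=63=111111 popcount=6 -> skip
Kept rows: 43 45 46 51 53 54 57 58 60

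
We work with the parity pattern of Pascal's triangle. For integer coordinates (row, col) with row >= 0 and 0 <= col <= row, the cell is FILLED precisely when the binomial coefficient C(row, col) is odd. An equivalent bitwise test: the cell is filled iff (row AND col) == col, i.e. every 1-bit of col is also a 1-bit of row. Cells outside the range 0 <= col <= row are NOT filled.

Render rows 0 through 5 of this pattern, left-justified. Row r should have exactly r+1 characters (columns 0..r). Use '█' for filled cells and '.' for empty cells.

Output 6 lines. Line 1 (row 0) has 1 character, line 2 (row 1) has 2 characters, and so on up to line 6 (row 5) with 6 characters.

r0=0: █
r1=1: ██
r2=10: █.█
r3=11: ████
r4=100: █...█
r5=101: ██..██

Answer: █
██
█.█
████
█...█
██..██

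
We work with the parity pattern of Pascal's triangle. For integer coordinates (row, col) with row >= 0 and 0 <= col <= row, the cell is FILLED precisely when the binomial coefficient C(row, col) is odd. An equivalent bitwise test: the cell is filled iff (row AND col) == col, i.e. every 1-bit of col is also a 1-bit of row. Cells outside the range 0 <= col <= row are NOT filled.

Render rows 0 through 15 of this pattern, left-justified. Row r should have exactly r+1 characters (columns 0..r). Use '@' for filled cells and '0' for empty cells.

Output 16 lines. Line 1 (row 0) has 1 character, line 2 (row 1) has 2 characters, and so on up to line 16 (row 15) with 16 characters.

Answer: @
@@
@0@
@@@@
@000@
@@00@@
@0@0@0@
@@@@@@@@
@0000000@
@@000000@@
@0@00000@0@
@@@@0000@@@@
@000@000@000@
@@00@@00@@00@@
@0@0@0@0@0@0@0@
@@@@@@@@@@@@@@@@

Derivation:
r0=0: @
r1=1: @@
r2=10: @0@
r3=11: @@@@
r4=100: @000@
r5=101: @@00@@
r6=110: @0@0@0@
r7=111: @@@@@@@@
r8=1000: @0000000@
r9=1001: @@000000@@
r10=1010: @0@00000@0@
r11=1011: @@@@0000@@@@
r12=1100: @000@000@000@
r13=1101: @@00@@00@@00@@
r14=1110: @0@0@0@0@0@0@0@
r15=1111: @@@@@@@@@@@@@@@@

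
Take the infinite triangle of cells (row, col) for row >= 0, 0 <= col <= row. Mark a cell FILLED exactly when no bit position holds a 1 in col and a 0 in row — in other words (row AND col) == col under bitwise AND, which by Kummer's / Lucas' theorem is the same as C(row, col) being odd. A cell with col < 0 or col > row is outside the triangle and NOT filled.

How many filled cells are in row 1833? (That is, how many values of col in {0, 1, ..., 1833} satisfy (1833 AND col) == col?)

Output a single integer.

Answer: 64

Derivation:
1833 in binary = 11100101001
popcount(1833) = number of 1-bits in 11100101001 = 6
A col c satisfies (1833 AND c) == c iff every set bit of c is also set in 1833; each of the 6 set bits of 1833 can independently be on or off in c.
count = 2^6 = 64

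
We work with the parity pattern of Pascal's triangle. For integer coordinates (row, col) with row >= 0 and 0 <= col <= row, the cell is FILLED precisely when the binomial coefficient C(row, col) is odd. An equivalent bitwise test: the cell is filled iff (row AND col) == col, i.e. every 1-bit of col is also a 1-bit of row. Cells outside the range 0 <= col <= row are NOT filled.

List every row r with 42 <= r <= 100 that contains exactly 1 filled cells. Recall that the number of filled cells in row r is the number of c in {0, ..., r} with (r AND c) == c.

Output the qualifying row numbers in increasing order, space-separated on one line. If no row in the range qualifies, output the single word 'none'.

Row r has 2^popcount(r) filled cells, so we need popcount(r) = log2(1) = 0.
Scan r = 42..100 and keep those with exactly 0 one-bits:
r=42=101010 popcount=3 -> skip
r=43=101011 popcount=4 -> skip
r=44=101100 popcount=3 -> skip
r=45=101101 popcount=4 -> skip
r=46=101110 popcount=4 -> skip
r=47=101111 popcount=5 -> skip
r=48=110000 popcount=2 -> skip
r=49=110001 popcount=3 -> skip
r=50=110010 popcount=3 -> skip
r=51=110011 popcount=4 -> skip
r=52=110100 popcount=3 -> skip
r=53=110101 popcount=4 -> skip
r=54=110110 popcount=4 -> skip
r=55=110111 popcount=5 -> skip
r=56=111000 popcount=3 -> skip
r=57=111001 popcount=4 -> skip
r=58=111010 popcount=4 -> skip
r=59=111011 popcount=5 -> skip
r=60=111100 popcount=4 -> skip
r=61=111101 popcount=5 -> skip
r=62=111110 popcount=5 -> skip
r=63=111111 popcount=6 -> skip
r=64=1000000 popcount=1 -> skip
r=65=1000001 popcount=2 -> skip
r=66=1000010 popcount=2 -> skip
r=67=1000011 popcount=3 -> skip
r=68=1000100 popcount=2 -> skip
r=69=1000101 popcount=3 -> skip
r=70=1000110 popcount=3 -> skip
r=71=1000111 popcount=4 -> skip
r=72=1001000 popcount=2 -> skip
r=73=1001001 popcount=3 -> skip
r=74=1001010 popcount=3 -> skip
r=75=1001011 popcount=4 -> skip
r=76=1001100 popcount=3 -> skip
r=77=1001101 popcount=4 -> skip
r=78=1001110 popcount=4 -> skip
r=79=1001111 popcount=5 -> skip
r=80=1010000 popcount=2 -> skip
r=81=1010001 popcount=3 -> skip
r=82=1010010 popcount=3 -> skip
r=83=1010011 popcount=4 -> skip
r=84=1010100 popcount=3 -> skip
r=85=1010101 popcount=4 -> skip
r=86=1010110 popcount=4 -> skip
r=87=1010111 popcount=5 -> skip
r=88=1011000 popcount=3 -> skip
r=89=1011001 popcount=4 -> skip
r=90=1011010 popcount=4 -> skip
r=91=1011011 popcount=5 -> skip
r=92=1011100 popcount=4 -> skip
r=93=1011101 popcount=5 -> skip
r=94=1011110 popcount=5 -> skip
r=95=1011111 popcount=6 -> skip
r=96=1100000 popcount=2 -> skip
r=97=1100001 popcount=3 -> skip
r=98=1100010 popcount=3 -> skip
r=99=1100011 popcount=4 -> skip
r=100=1100100 popcount=3 -> skip
Kept rows: none

Answer: none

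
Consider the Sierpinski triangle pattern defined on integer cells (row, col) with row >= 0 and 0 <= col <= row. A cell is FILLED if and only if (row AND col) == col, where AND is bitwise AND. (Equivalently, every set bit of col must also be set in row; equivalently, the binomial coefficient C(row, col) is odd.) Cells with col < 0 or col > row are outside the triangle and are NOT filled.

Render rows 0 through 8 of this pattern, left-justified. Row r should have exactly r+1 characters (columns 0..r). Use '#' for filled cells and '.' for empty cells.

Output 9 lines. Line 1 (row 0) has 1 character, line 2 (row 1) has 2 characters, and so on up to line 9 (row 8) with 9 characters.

r0=0: #
r1=1: ##
r2=10: #.#
r3=11: ####
r4=100: #...#
r5=101: ##..##
r6=110: #.#.#.#
r7=111: ########
r8=1000: #.......#

Answer: #
##
#.#
####
#...#
##..##
#.#.#.#
########
#.......#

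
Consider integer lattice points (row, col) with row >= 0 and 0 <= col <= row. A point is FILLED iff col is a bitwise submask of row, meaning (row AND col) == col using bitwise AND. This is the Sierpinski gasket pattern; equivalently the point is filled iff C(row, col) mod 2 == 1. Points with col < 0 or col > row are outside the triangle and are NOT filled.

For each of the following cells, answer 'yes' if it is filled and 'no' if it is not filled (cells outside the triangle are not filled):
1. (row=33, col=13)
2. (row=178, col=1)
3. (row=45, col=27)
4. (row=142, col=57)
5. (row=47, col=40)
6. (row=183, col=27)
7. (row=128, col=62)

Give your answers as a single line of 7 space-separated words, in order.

Answer: no no no no yes no no

Derivation:
(33,13): row=0b100001, col=0b1101, row AND col = 0b1 = 1; 1 != 13 -> empty
(178,1): row=0b10110010, col=0b1, row AND col = 0b0 = 0; 0 != 1 -> empty
(45,27): row=0b101101, col=0b11011, row AND col = 0b1001 = 9; 9 != 27 -> empty
(142,57): row=0b10001110, col=0b111001, row AND col = 0b1000 = 8; 8 != 57 -> empty
(47,40): row=0b101111, col=0b101000, row AND col = 0b101000 = 40; 40 == 40 -> filled
(183,27): row=0b10110111, col=0b11011, row AND col = 0b10011 = 19; 19 != 27 -> empty
(128,62): row=0b10000000, col=0b111110, row AND col = 0b0 = 0; 0 != 62 -> empty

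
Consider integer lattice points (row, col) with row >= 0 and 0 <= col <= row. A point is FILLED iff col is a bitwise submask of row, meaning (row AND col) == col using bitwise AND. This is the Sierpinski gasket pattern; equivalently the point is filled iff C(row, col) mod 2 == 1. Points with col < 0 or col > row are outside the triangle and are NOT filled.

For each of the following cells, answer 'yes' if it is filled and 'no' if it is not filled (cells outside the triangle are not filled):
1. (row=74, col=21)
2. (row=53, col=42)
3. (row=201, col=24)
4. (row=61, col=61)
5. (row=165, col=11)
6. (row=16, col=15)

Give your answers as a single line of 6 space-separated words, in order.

(74,21): row=0b1001010, col=0b10101, row AND col = 0b0 = 0; 0 != 21 -> empty
(53,42): row=0b110101, col=0b101010, row AND col = 0b100000 = 32; 32 != 42 -> empty
(201,24): row=0b11001001, col=0b11000, row AND col = 0b1000 = 8; 8 != 24 -> empty
(61,61): row=0b111101, col=0b111101, row AND col = 0b111101 = 61; 61 == 61 -> filled
(165,11): row=0b10100101, col=0b1011, row AND col = 0b1 = 1; 1 != 11 -> empty
(16,15): row=0b10000, col=0b1111, row AND col = 0b0 = 0; 0 != 15 -> empty

Answer: no no no yes no no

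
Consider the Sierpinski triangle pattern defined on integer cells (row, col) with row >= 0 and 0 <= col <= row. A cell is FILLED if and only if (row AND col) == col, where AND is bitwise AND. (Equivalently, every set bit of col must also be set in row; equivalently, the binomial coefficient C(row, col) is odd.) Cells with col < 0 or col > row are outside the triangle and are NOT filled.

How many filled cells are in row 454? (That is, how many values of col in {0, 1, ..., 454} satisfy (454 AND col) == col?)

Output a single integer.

Answer: 32

Derivation:
454 in binary = 111000110
popcount(454) = number of 1-bits in 111000110 = 5
A col c satisfies (454 AND c) == c iff every set bit of c is also set in 454; each of the 5 set bits of 454 can independently be on or off in c.
count = 2^5 = 32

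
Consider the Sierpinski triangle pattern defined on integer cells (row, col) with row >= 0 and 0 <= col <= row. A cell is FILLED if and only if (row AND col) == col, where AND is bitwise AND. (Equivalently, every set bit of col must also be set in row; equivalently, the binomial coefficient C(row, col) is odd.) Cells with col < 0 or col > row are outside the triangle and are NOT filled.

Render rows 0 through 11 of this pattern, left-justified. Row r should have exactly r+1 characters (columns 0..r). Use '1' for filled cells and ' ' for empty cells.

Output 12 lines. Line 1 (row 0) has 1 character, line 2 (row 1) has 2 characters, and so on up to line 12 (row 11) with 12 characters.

r0=0: 1
r1=1: 11
r2=10: 1 1
r3=11: 1111
r4=100: 1   1
r5=101: 11  11
r6=110: 1 1 1 1
r7=111: 11111111
r8=1000: 1       1
r9=1001: 11      11
r10=1010: 1 1     1 1
r11=1011: 1111    1111

Answer: 1
11
1 1
1111
1   1
11  11
1 1 1 1
11111111
1       1
11      11
1 1     1 1
1111    1111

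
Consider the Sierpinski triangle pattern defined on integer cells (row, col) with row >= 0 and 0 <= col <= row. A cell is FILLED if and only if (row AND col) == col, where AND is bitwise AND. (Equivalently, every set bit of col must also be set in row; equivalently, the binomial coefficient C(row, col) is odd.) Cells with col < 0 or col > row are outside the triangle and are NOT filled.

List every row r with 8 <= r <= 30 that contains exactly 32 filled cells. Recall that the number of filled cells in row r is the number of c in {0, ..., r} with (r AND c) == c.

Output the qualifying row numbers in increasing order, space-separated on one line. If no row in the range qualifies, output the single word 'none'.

Answer: none

Derivation:
Row r has 2^popcount(r) filled cells, so we need popcount(r) = log2(32) = 5.
Scan r = 8..30 and keep those with exactly 5 one-bits:
r=8=1000 popcount=1 -> skip
r=9=1001 popcount=2 -> skip
r=10=1010 popcount=2 -> skip
r=11=1011 popcount=3 -> skip
r=12=1100 popcount=2 -> skip
r=13=1101 popcount=3 -> skip
r=14=1110 popcount=3 -> skip
r=15=1111 popcount=4 -> skip
r=16=10000 popcount=1 -> skip
r=17=10001 popcount=2 -> skip
r=18=10010 popcount=2 -> skip
r=19=10011 popcount=3 -> skip
r=20=10100 popcount=2 -> skip
r=21=10101 popcount=3 -> skip
r=22=10110 popcount=3 -> skip
r=23=10111 popcount=4 -> skip
r=24=11000 popcount=2 -> skip
r=25=11001 popcount=3 -> skip
r=26=11010 popcount=3 -> skip
r=27=11011 popcount=4 -> skip
r=28=11100 popcount=3 -> skip
r=29=11101 popcount=4 -> skip
r=30=11110 popcount=4 -> skip
Kept rows: none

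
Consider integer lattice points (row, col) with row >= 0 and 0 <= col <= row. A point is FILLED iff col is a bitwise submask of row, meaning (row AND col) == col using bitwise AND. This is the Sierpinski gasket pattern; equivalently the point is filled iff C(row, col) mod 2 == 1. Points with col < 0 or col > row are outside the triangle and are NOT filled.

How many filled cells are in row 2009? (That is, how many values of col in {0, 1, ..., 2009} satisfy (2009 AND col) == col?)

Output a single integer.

Answer: 256

Derivation:
2009 in binary = 11111011001
popcount(2009) = number of 1-bits in 11111011001 = 8
A col c satisfies (2009 AND c) == c iff every set bit of c is also set in 2009; each of the 8 set bits of 2009 can independently be on or off in c.
count = 2^8 = 256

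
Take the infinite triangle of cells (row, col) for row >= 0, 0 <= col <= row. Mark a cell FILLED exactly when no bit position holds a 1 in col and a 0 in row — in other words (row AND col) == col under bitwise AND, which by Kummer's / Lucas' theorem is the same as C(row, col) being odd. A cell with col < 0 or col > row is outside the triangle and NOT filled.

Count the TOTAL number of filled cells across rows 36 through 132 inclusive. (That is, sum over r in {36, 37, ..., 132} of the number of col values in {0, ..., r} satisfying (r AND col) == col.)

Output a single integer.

r36=100100 pc2: +4 =4
r37=100101 pc3: +8 =12
r38=100110 pc3: +8 =20
r39=100111 pc4: +16 =36
r40=101000 pc2: +4 =40
r41=101001 pc3: +8 =48
r42=101010 pc3: +8 =56
r43=101011 pc4: +16 =72
r44=101100 pc3: +8 =80
r45=101101 pc4: +16 =96
r46=101110 pc4: +16 =112
r47=101111 pc5: +32 =144
r48=110000 pc2: +4 =148
r49=110001 pc3: +8 =156
r50=110010 pc3: +8 =164
r51=110011 pc4: +16 =180
r52=110100 pc3: +8 =188
r53=110101 pc4: +16 =204
r54=110110 pc4: +16 =220
r55=110111 pc5: +32 =252
r56=111000 pc3: +8 =260
r57=111001 pc4: +16 =276
r58=111010 pc4: +16 =292
r59=111011 pc5: +32 =324
r60=111100 pc4: +16 =340
r61=111101 pc5: +32 =372
r62=111110 pc5: +32 =404
r63=111111 pc6: +64 =468
r64=1000000 pc1: +2 =470
r65=1000001 pc2: +4 =474
r66=1000010 pc2: +4 =478
r67=1000011 pc3: +8 =486
r68=1000100 pc2: +4 =490
r69=1000101 pc3: +8 =498
r70=1000110 pc3: +8 =506
r71=1000111 pc4: +16 =522
r72=1001000 pc2: +4 =526
r73=1001001 pc3: +8 =534
r74=1001010 pc3: +8 =542
r75=1001011 pc4: +16 =558
r76=1001100 pc3: +8 =566
r77=1001101 pc4: +16 =582
r78=1001110 pc4: +16 =598
r79=1001111 pc5: +32 =630
r80=1010000 pc2: +4 =634
r81=1010001 pc3: +8 =642
r82=1010010 pc3: +8 =650
r83=1010011 pc4: +16 =666
r84=1010100 pc3: +8 =674
r85=1010101 pc4: +16 =690
r86=1010110 pc4: +16 =706
r87=1010111 pc5: +32 =738
r88=1011000 pc3: +8 =746
r89=1011001 pc4: +16 =762
r90=1011010 pc4: +16 =778
r91=1011011 pc5: +32 =810
r92=1011100 pc4: +16 =826
r93=1011101 pc5: +32 =858
r94=1011110 pc5: +32 =890
r95=1011111 pc6: +64 =954
r96=1100000 pc2: +4 =958
r97=1100001 pc3: +8 =966
r98=1100010 pc3: +8 =974
r99=1100011 pc4: +16 =990
r100=1100100 pc3: +8 =998
r101=1100101 pc4: +16 =1014
r102=1100110 pc4: +16 =1030
r103=1100111 pc5: +32 =1062
r104=1101000 pc3: +8 =1070
r105=1101001 pc4: +16 =1086
r106=1101010 pc4: +16 =1102
r107=1101011 pc5: +32 =1134
r108=1101100 pc4: +16 =1150
r109=1101101 pc5: +32 =1182
r110=1101110 pc5: +32 =1214
r111=1101111 pc6: +64 =1278
r112=1110000 pc3: +8 =1286
r113=1110001 pc4: +16 =1302
r114=1110010 pc4: +16 =1318
r115=1110011 pc5: +32 =1350
r116=1110100 pc4: +16 =1366
r117=1110101 pc5: +32 =1398
r118=1110110 pc5: +32 =1430
r119=1110111 pc6: +64 =1494
r120=1111000 pc4: +16 =1510
r121=1111001 pc5: +32 =1542
r122=1111010 pc5: +32 =1574
r123=1111011 pc6: +64 =1638
r124=1111100 pc5: +32 =1670
r125=1111101 pc6: +64 =1734
r126=1111110 pc6: +64 =1798
r127=1111111 pc7: +128 =1926
r128=10000000 pc1: +2 =1928
r129=10000001 pc2: +4 =1932
r130=10000010 pc2: +4 =1936
r131=10000011 pc3: +8 =1944
r132=10000100 pc2: +4 =1948

Answer: 1948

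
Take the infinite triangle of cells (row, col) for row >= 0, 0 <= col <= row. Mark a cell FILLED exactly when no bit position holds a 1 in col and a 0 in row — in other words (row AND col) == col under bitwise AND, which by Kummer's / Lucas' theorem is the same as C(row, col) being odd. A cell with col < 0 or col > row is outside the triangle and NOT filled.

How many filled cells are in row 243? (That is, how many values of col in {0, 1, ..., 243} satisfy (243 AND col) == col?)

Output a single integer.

243 in binary = 11110011
popcount(243) = number of 1-bits in 11110011 = 6
A col c satisfies (243 AND c) == c iff every set bit of c is also set in 243; each of the 6 set bits of 243 can independently be on or off in c.
count = 2^6 = 64

Answer: 64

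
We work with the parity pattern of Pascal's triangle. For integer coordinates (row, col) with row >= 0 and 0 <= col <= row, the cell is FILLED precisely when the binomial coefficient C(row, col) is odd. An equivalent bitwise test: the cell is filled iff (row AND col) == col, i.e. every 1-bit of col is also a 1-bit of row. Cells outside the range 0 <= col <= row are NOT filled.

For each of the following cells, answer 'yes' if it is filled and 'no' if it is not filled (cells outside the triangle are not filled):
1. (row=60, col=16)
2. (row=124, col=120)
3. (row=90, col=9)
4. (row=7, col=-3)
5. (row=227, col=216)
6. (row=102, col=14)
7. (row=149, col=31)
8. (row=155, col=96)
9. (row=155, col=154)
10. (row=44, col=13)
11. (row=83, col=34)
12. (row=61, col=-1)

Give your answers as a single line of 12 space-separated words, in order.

(60,16): row=0b111100, col=0b10000, row AND col = 0b10000 = 16; 16 == 16 -> filled
(124,120): row=0b1111100, col=0b1111000, row AND col = 0b1111000 = 120; 120 == 120 -> filled
(90,9): row=0b1011010, col=0b1001, row AND col = 0b1000 = 8; 8 != 9 -> empty
(7,-3): col outside [0, 7] -> not filled
(227,216): row=0b11100011, col=0b11011000, row AND col = 0b11000000 = 192; 192 != 216 -> empty
(102,14): row=0b1100110, col=0b1110, row AND col = 0b110 = 6; 6 != 14 -> empty
(149,31): row=0b10010101, col=0b11111, row AND col = 0b10101 = 21; 21 != 31 -> empty
(155,96): row=0b10011011, col=0b1100000, row AND col = 0b0 = 0; 0 != 96 -> empty
(155,154): row=0b10011011, col=0b10011010, row AND col = 0b10011010 = 154; 154 == 154 -> filled
(44,13): row=0b101100, col=0b1101, row AND col = 0b1100 = 12; 12 != 13 -> empty
(83,34): row=0b1010011, col=0b100010, row AND col = 0b10 = 2; 2 != 34 -> empty
(61,-1): col outside [0, 61] -> not filled

Answer: yes yes no no no no no no yes no no no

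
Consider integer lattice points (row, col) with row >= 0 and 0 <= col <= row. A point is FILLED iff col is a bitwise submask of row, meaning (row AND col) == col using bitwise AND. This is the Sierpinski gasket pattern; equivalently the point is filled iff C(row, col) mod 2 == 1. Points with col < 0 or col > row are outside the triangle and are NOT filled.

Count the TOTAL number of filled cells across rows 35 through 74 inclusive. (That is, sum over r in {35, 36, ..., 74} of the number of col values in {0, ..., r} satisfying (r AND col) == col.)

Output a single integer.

Answer: 550

Derivation:
r35=100011 pc3: +8 =8
r36=100100 pc2: +4 =12
r37=100101 pc3: +8 =20
r38=100110 pc3: +8 =28
r39=100111 pc4: +16 =44
r40=101000 pc2: +4 =48
r41=101001 pc3: +8 =56
r42=101010 pc3: +8 =64
r43=101011 pc4: +16 =80
r44=101100 pc3: +8 =88
r45=101101 pc4: +16 =104
r46=101110 pc4: +16 =120
r47=101111 pc5: +32 =152
r48=110000 pc2: +4 =156
r49=110001 pc3: +8 =164
r50=110010 pc3: +8 =172
r51=110011 pc4: +16 =188
r52=110100 pc3: +8 =196
r53=110101 pc4: +16 =212
r54=110110 pc4: +16 =228
r55=110111 pc5: +32 =260
r56=111000 pc3: +8 =268
r57=111001 pc4: +16 =284
r58=111010 pc4: +16 =300
r59=111011 pc5: +32 =332
r60=111100 pc4: +16 =348
r61=111101 pc5: +32 =380
r62=111110 pc5: +32 =412
r63=111111 pc6: +64 =476
r64=1000000 pc1: +2 =478
r65=1000001 pc2: +4 =482
r66=1000010 pc2: +4 =486
r67=1000011 pc3: +8 =494
r68=1000100 pc2: +4 =498
r69=1000101 pc3: +8 =506
r70=1000110 pc3: +8 =514
r71=1000111 pc4: +16 =530
r72=1001000 pc2: +4 =534
r73=1001001 pc3: +8 =542
r74=1001010 pc3: +8 =550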